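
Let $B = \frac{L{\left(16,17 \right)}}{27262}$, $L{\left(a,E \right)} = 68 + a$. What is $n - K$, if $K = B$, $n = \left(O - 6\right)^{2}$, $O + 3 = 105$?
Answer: $\frac{125623254}{13631} \approx 9216.0$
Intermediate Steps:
$O = 102$ ($O = -3 + 105 = 102$)
$B = \frac{42}{13631}$ ($B = \frac{68 + 16}{27262} = 84 \cdot \frac{1}{27262} = \frac{42}{13631} \approx 0.0030812$)
$n = 9216$ ($n = \left(102 - 6\right)^{2} = 96^{2} = 9216$)
$K = \frac{42}{13631} \approx 0.0030812$
$n - K = 9216 - \frac{42}{13631} = \frac{125623254}{13631}$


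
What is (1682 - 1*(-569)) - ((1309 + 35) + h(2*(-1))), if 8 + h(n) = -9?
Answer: 924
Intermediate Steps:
h(n) = -17 (h(n) = -8 - 9 = -17)
(1682 - 1*(-569)) - ((1309 + 35) + h(2*(-1))) = (1682 - 1*(-569)) - ((1309 + 35) - 17) = (1682 + 569) - (1344 - 17) = 2251 - 1*1327 = 2251 - 1327 = 924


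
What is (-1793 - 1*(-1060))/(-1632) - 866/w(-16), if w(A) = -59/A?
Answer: -22569745/96288 ≈ -234.40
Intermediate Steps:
(-1793 - 1*(-1060))/(-1632) - 866/w(-16) = (-1793 - 1*(-1060))/(-1632) - 866/((-59/(-16))) = (-1793 + 1060)*(-1/1632) - 866/((-59*(-1/16))) = -733*(-1/1632) - 866/59/16 = 733/1632 - 866*16/59 = 733/1632 - 13856/59 = -22569745/96288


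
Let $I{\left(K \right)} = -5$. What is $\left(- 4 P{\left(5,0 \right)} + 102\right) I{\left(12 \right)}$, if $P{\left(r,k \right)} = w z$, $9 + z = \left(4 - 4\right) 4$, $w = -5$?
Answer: $390$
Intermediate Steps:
$z = -9$ ($z = -9 + \left(4 - 4\right) 4 = -9 + 0 \cdot 4 = -9 + 0 = -9$)
$P{\left(r,k \right)} = 45$ ($P{\left(r,k \right)} = \left(-5\right) \left(-9\right) = 45$)
$\left(- 4 P{\left(5,0 \right)} + 102\right) I{\left(12 \right)} = \left(\left(-4\right) 45 + 102\right) \left(-5\right) = \left(-180 + 102\right) \left(-5\right) = \left(-78\right) \left(-5\right) = 390$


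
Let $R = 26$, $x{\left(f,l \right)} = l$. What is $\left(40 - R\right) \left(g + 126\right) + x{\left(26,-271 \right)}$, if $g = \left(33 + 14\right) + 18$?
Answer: $2403$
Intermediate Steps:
$g = 65$ ($g = 47 + 18 = 65$)
$\left(40 - R\right) \left(g + 126\right) + x{\left(26,-271 \right)} = \left(40 - 26\right) \left(65 + 126\right) - 271 = \left(40 - 26\right) 191 - 271 = 14 \cdot 191 - 271 = 2674 - 271 = 2403$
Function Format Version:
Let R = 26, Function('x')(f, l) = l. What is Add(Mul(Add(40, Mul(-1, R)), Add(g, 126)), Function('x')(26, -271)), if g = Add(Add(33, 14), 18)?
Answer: 2403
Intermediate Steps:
g = 65 (g = Add(47, 18) = 65)
Add(Mul(Add(40, Mul(-1, R)), Add(g, 126)), Function('x')(26, -271)) = Add(Mul(Add(40, Mul(-1, 26)), Add(65, 126)), -271) = Add(Mul(Add(40, -26), 191), -271) = Add(Mul(14, 191), -271) = Add(2674, -271) = 2403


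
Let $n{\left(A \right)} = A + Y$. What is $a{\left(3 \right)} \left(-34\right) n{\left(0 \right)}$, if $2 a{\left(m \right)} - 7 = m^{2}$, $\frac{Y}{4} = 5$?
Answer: $-5440$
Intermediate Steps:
$Y = 20$ ($Y = 4 \cdot 5 = 20$)
$a{\left(m \right)} = \frac{7}{2} + \frac{m^{2}}{2}$
$n{\left(A \right)} = 20 + A$ ($n{\left(A \right)} = A + 20 = 20 + A$)
$a{\left(3 \right)} \left(-34\right) n{\left(0 \right)} = \left(\frac{7}{2} + \frac{3^{2}}{2}\right) \left(-34\right) \left(20 + 0\right) = \left(\frac{7}{2} + \frac{1}{2} \cdot 9\right) \left(-34\right) 20 = \left(\frac{7}{2} + \frac{9}{2}\right) \left(-34\right) 20 = 8 \left(-34\right) 20 = \left(-272\right) 20 = -5440$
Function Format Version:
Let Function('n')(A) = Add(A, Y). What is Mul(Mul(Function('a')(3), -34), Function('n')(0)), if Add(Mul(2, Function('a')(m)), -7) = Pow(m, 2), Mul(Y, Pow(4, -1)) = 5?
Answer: -5440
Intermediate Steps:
Y = 20 (Y = Mul(4, 5) = 20)
Function('a')(m) = Add(Rational(7, 2), Mul(Rational(1, 2), Pow(m, 2)))
Function('n')(A) = Add(20, A) (Function('n')(A) = Add(A, 20) = Add(20, A))
Mul(Mul(Function('a')(3), -34), Function('n')(0)) = Mul(Mul(Add(Rational(7, 2), Mul(Rational(1, 2), Pow(3, 2))), -34), Add(20, 0)) = Mul(Mul(Add(Rational(7, 2), Mul(Rational(1, 2), 9)), -34), 20) = Mul(Mul(Add(Rational(7, 2), Rational(9, 2)), -34), 20) = Mul(Mul(8, -34), 20) = Mul(-272, 20) = -5440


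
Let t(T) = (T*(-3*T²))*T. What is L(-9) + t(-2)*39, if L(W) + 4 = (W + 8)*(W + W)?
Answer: -1858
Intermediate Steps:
t(T) = -3*T⁴ (t(T) = (-3*T³)*T = -3*T⁴)
L(W) = -4 + 2*W*(8 + W) (L(W) = -4 + (W + 8)*(W + W) = -4 + (8 + W)*(2*W) = -4 + 2*W*(8 + W))
L(-9) + t(-2)*39 = (-4 + 2*(-9)² + 16*(-9)) - 3*(-2)⁴*39 = (-4 + 2*81 - 144) - 3*16*39 = (-4 + 162 - 144) - 48*39 = 14 - 1872 = -1858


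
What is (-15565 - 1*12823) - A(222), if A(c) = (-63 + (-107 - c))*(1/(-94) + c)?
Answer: 2755696/47 ≈ 58632.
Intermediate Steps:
A(c) = (-170 - c)*(-1/94 + c)
(-15565 - 1*12823) - A(222) = (-15565 - 1*12823) - (85/47 - 1*222² - 15979/94*222) = (-15565 - 12823) - (85/47 - 1*49284 - 1773669/47) = -28388 - (85/47 - 49284 - 1773669/47) = -28388 - 1*(-4089932/47) = -28388 + 4089932/47 = 2755696/47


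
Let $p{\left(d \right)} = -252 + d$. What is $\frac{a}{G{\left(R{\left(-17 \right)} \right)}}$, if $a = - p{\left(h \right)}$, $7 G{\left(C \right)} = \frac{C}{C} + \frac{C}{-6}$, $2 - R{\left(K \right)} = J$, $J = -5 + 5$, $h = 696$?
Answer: $-4662$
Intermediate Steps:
$J = 0$
$R{\left(K \right)} = 2$ ($R{\left(K \right)} = 2 - 0 = 2 + 0 = 2$)
$G{\left(C \right)} = \frac{1}{7} - \frac{C}{42}$ ($G{\left(C \right)} = \frac{\frac{C}{C} + \frac{C}{-6}}{7} = \frac{1 + C \left(- \frac{1}{6}\right)}{7} = \frac{1 - \frac{C}{6}}{7} = \frac{1}{7} - \frac{C}{42}$)
$a = -444$ ($a = - (-252 + 696) = \left(-1\right) 444 = -444$)
$\frac{a}{G{\left(R{\left(-17 \right)} \right)}} = - \frac{444}{\frac{1}{7} - \frac{1}{21}} = - \frac{444}{\frac{2}{21}} = \left(-444\right) \frac{21}{2} = -4662$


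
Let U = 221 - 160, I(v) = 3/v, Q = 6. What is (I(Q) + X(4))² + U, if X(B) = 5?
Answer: 365/4 ≈ 91.250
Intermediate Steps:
U = 61
(I(Q) + X(4))² + U = (3/6 + 5)² + 61 = (3*(⅙) + 5)² + 61 = (½ + 5)² + 61 = (11/2)² + 61 = 121/4 + 61 = 365/4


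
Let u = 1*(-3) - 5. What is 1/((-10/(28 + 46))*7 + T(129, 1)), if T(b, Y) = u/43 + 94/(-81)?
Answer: -128871/295435 ≈ -0.43621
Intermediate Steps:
u = -8 (u = -3 - 5 = -8)
T(b, Y) = -4690/3483 (T(b, Y) = -8/43 + 94/(-81) = -8*1/43 + 94*(-1/81) = -8/43 - 94/81 = -4690/3483)
1/((-10/(28 + 46))*7 + T(129, 1)) = 1/((-10/(28 + 46))*7 - 4690/3483) = 1/((-10/74)*7 - 4690/3483) = 1/(((1/74)*(-10))*7 - 4690/3483) = 1/(-5/37*7 - 4690/3483) = 1/(-35/37 - 4690/3483) = 1/(-295435/128871) = -128871/295435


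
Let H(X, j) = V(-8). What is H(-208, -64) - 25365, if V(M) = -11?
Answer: -25376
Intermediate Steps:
H(X, j) = -11
H(-208, -64) - 25365 = -11 - 25365 = -25376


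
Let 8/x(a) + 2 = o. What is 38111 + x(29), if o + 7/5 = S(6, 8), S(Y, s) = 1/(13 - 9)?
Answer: 2400833/63 ≈ 38108.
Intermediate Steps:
S(Y, s) = ¼ (S(Y, s) = 1/4 = ¼)
o = -23/20 (o = -7/5 + ¼ = -23/20 ≈ -1.1500)
x(a) = -160/63 (x(a) = 8/(-2 - 23/20) = 8/(-63/20) = 8*(-20/63) = -160/63)
38111 + x(29) = 38111 - 160/63 = 2400833/63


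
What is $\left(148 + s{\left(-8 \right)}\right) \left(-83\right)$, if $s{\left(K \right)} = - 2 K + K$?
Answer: $-12948$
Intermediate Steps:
$s{\left(K \right)} = - K$
$\left(148 + s{\left(-8 \right)}\right) \left(-83\right) = \left(148 - -8\right) \left(-83\right) = \left(148 + 8\right) \left(-83\right) = 156 \left(-83\right) = -12948$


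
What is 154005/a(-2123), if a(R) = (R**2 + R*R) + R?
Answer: 10267/600809 ≈ 0.017089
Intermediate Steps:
a(R) = R + 2*R**2 (a(R) = (R**2 + R**2) + R = 2*R**2 + R = R + 2*R**2)
154005/a(-2123) = 154005/((-2123*(1 + 2*(-2123)))) = 154005/((-2123*(1 - 4246))) = 154005/((-2123*(-4245))) = 154005/9012135 = 154005*(1/9012135) = 10267/600809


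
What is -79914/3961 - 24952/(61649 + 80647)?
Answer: -1433784677/70454307 ≈ -20.351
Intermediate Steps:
-79914/3961 - 24952/(61649 + 80647) = -79914*1/3961 - 24952/142296 = -79914/3961 - 24952*1/142296 = -79914/3961 - 3119/17787 = -1433784677/70454307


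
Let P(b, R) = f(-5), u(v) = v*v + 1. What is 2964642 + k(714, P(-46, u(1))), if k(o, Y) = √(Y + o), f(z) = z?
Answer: 2964642 + √709 ≈ 2.9647e+6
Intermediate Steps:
u(v) = 1 + v² (u(v) = v² + 1 = 1 + v²)
P(b, R) = -5
2964642 + k(714, P(-46, u(1))) = 2964642 + √(-5 + 714) = 2964642 + √709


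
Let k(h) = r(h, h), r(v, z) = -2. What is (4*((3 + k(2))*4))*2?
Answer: 32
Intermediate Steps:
k(h) = -2
(4*((3 + k(2))*4))*2 = (4*((3 - 2)*4))*2 = (4*(1*4))*2 = (4*4)*2 = 16*2 = 32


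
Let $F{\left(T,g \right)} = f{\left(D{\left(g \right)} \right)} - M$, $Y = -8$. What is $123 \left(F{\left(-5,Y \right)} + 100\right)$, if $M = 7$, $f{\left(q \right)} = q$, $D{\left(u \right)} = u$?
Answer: $10455$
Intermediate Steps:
$F{\left(T,g \right)} = -7 + g$ ($F{\left(T,g \right)} = g - 7 = -7 + g$)
$123 \left(F{\left(-5,Y \right)} + 100\right) = 123 \left(\left(-7 - 8\right) + 100\right) = 123 \left(-15 + 100\right) = 123 \cdot 85 = 10455$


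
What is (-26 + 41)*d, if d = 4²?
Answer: 240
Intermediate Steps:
d = 16
(-26 + 41)*d = (-26 + 41)*16 = 15*16 = 240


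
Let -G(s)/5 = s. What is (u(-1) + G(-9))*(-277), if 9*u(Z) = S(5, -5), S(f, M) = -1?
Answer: -111908/9 ≈ -12434.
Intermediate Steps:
u(Z) = -1/9 (u(Z) = (1/9)*(-1) = -1/9)
G(s) = -5*s
(u(-1) + G(-9))*(-277) = (-1/9 - 5*(-9))*(-277) = (-1/9 + 45)*(-277) = (404/9)*(-277) = -111908/9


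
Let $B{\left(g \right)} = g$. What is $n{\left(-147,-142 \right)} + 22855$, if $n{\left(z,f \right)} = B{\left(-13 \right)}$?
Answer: $22842$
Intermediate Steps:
$n{\left(z,f \right)} = -13$
$n{\left(-147,-142 \right)} + 22855 = -13 + 22855 = 22842$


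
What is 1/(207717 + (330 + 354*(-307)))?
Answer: 1/99369 ≈ 1.0063e-5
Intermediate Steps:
1/(207717 + (330 + 354*(-307))) = 1/(207717 + (330 - 108678)) = 1/(207717 - 108348) = 1/99369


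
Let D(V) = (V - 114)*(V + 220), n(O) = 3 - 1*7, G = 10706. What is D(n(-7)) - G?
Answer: -36194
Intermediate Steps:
n(O) = -4 (n(O) = 3 - 7 = -4)
D(V) = (-114 + V)*(220 + V)
D(n(-7)) - G = (-25080 + (-4)² + 106*(-4)) - 1*10706 = (-25080 + 16 - 424) - 10706 = -25488 - 10706 = -36194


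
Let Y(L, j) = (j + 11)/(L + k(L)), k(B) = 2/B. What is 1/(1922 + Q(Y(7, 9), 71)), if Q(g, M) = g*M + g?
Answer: 17/36034 ≈ 0.00047178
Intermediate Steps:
Y(L, j) = (11 + j)/(L + 2/L) (Y(L, j) = (j + 11)/(L + 2/L) = (11 + j)/(L + 2/L))
Q(g, M) = g + M*g (Q(g, M) = M*g + g = g + M*g)
1/(1922 + Q(Y(7, 9), 71)) = 1/(1922 + (7*(11 + 9)/(2 + 7²))*(1 + 71)) = 1/(1922 + (7*20/(2 + 49))*72) = 1/(1922 + (7*20/51)*72) = 1/(1922 + (7*(1/51)*20)*72) = 1/(1922 + (140/51)*72) = 1/(1922 + 3360/17) = 1/(36034/17) = 17/36034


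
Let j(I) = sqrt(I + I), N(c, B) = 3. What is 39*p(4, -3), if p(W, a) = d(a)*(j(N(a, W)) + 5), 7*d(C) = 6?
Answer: 1170/7 + 234*sqrt(6)/7 ≈ 249.03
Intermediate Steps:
d(C) = 6/7 (d(C) = (1/7)*6 = 6/7)
j(I) = sqrt(2)*sqrt(I) (j(I) = sqrt(2*I) = sqrt(2)*sqrt(I))
p(W, a) = 30/7 + 6*sqrt(6)/7 (p(W, a) = 6*(sqrt(2)*sqrt(3) + 5)/7 = 6*(sqrt(6) + 5)/7 = 6*(5 + sqrt(6))/7 = 30/7 + 6*sqrt(6)/7)
39*p(4, -3) = 39*(30/7 + 6*sqrt(6)/7) = 1170/7 + 234*sqrt(6)/7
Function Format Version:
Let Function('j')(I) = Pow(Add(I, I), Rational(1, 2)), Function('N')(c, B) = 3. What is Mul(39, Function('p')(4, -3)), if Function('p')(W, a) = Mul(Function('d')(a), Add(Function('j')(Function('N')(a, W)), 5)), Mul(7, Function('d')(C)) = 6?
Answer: Add(Rational(1170, 7), Mul(Rational(234, 7), Pow(6, Rational(1, 2)))) ≈ 249.03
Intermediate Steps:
Function('d')(C) = Rational(6, 7) (Function('d')(C) = Mul(Rational(1, 7), 6) = Rational(6, 7))
Function('j')(I) = Mul(Pow(2, Rational(1, 2)), Pow(I, Rational(1, 2))) (Function('j')(I) = Pow(Mul(2, I), Rational(1, 2)) = Mul(Pow(2, Rational(1, 2)), Pow(I, Rational(1, 2))))
Function('p')(W, a) = Add(Rational(30, 7), Mul(Rational(6, 7), Pow(6, Rational(1, 2)))) (Function('p')(W, a) = Mul(Rational(6, 7), Add(Mul(Pow(2, Rational(1, 2)), Pow(3, Rational(1, 2))), 5)) = Mul(Rational(6, 7), Add(Pow(6, Rational(1, 2)), 5)) = Mul(Rational(6, 7), Add(5, Pow(6, Rational(1, 2)))) = Add(Rational(30, 7), Mul(Rational(6, 7), Pow(6, Rational(1, 2)))))
Mul(39, Function('p')(4, -3)) = Mul(39, Add(Rational(30, 7), Mul(Rational(6, 7), Pow(6, Rational(1, 2))))) = Add(Rational(1170, 7), Mul(Rational(234, 7), Pow(6, Rational(1, 2))))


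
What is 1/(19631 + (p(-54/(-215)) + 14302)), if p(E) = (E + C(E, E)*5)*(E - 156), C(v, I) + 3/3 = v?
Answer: 46225/1593700911 ≈ 2.9005e-5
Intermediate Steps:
C(v, I) = -1 + v
p(E) = (-156 + E)*(-5 + 6*E) (p(E) = (E + (-1 + E)*5)*(E - 156) = (E + (-5 + 5*E))*(-156 + E) = (-5 + 6*E)*(-156 + E) = (-156 + E)*(-5 + 6*E))
1/(19631 + (p(-54/(-215)) + 14302)) = 1/(19631 + ((780 - (-50814)/(-215) + 6*(-54/(-215))²) + 14302)) = 1/(19631 + ((780 - (-50814)*(-1)/215 + 6*(-54*(-1/215))²) + 14302)) = 1/(19631 + ((780 - 941*54/215 + 6*(54/215)²) + 14302)) = 1/(19631 + ((780 - 50814/215 + 6*(2916/46225)) + 14302)) = 1/(19631 + ((780 - 50814/215 + 17496/46225) + 14302)) = 1/(19631 + (25147986/46225 + 14302)) = 1/(19631 + 686257936/46225) = 1/(1593700911/46225) = 46225/1593700911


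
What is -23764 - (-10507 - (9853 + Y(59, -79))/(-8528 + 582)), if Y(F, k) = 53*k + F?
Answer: -105345847/7946 ≈ -13258.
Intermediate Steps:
Y(F, k) = F + 53*k
-23764 - (-10507 - (9853 + Y(59, -79))/(-8528 + 582)) = -23764 - (-10507 - (9853 + (59 + 53*(-79)))/(-8528 + 582)) = -23764 - (-10507 - (9853 + (59 - 4187))/(-7946)) = -23764 - (-10507 - (9853 - 4128)*(-1)/7946) = -23764 - (-10507 - 5725*(-1)/7946) = -23764 - (-10507 - 1*(-5725/7946)) = -23764 - (-10507 + 5725/7946) = -23764 - 1*(-83482897/7946) = -23764 + 83482897/7946 = -105345847/7946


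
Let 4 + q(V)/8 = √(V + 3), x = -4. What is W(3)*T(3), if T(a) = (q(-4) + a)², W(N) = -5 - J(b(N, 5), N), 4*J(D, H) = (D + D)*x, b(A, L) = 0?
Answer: -3885 + 2320*I ≈ -3885.0 + 2320.0*I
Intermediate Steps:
q(V) = -32 + 8*√(3 + V) (q(V) = -32 + 8*√(V + 3) = -32 + 8*√(3 + V))
J(D, H) = -2*D (J(D, H) = ((D + D)*(-4))/4 = ((2*D)*(-4))/4 = (-8*D)/4 = -2*D)
W(N) = -5 (W(N) = -5 - (-2)*0 = -5 - 1*0 = -5 + 0 = -5)
T(a) = (-32 + a + 8*I)² (T(a) = ((-32 + 8*√(3 - 4)) + a)² = ((-32 + 8*√(-1)) + a)² = ((-32 + 8*I) + a)² = (-32 + a + 8*I)²)
W(3)*T(3) = -5*(-32 + 3 + 8*I)² = -5*(-29 + 8*I)²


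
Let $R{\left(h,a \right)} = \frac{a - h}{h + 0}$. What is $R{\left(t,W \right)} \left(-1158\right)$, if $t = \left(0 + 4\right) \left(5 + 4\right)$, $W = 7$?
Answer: $\frac{5597}{6} \approx 932.83$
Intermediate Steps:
$t = 36$ ($t = 4 \cdot 9 = 36$)
$R{\left(h,a \right)} = \frac{a - h}{h}$
$R{\left(t,W \right)} \left(-1158\right) = \frac{7 - 36}{36} \left(-1158\right) = \frac{1}{36} \left(-29\right) \left(-1158\right) = \left(- \frac{29}{36}\right) \left(-1158\right) = \frac{5597}{6}$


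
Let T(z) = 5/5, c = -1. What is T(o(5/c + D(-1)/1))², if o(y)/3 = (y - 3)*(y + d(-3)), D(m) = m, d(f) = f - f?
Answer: 1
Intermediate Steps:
d(f) = 0
o(y) = 3*y*(-3 + y) (o(y) = 3*((y - 3)*(y + 0)) = 3*((-3 + y)*y) = 3*(y*(-3 + y)) = 3*y*(-3 + y))
T(z) = 1 (T(z) = 5*(⅕) = 1)
T(o(5/c + D(-1)/1))² = 1² = 1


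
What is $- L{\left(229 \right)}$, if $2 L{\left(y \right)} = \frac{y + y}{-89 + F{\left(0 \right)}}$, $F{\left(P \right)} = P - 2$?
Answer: $\frac{229}{91} \approx 2.5165$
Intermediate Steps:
$F{\left(P \right)} = -2 + P$
$L{\left(y \right)} = - \frac{y}{91}$ ($L{\left(y \right)} = \frac{\left(y + y\right) \frac{1}{-89 + \left(-2 + 0\right)}}{2} = \frac{2 y \frac{1}{-89 - 2}}{2} = \frac{2 y \frac{1}{-91}}{2} = \frac{2 y \left(- \frac{1}{91}\right)}{2} = \frac{\left(- \frac{2}{91}\right) y}{2} = - \frac{y}{91}$)
$- L{\left(229 \right)} = - \frac{\left(-1\right) 229}{91} = \left(-1\right) \left(- \frac{229}{91}\right) = \frac{229}{91}$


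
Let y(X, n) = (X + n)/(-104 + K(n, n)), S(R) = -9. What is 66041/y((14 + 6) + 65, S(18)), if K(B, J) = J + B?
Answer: -4028501/38 ≈ -1.0601e+5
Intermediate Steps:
K(B, J) = B + J
y(X, n) = (X + n)/(-104 + 2*n) (y(X, n) = (X + n)/(-104 + (n + n)) = (X + n)/(-104 + 2*n))
66041/y((14 + 6) + 65, S(18)) = 66041/(((((14 + 6) + 65) - 9)/(2*(-52 - 9)))) = 66041/(((½)*((20 + 65) - 9)/(-61))) = 66041/(((½)*(-1/61)*(85 - 9))) = 66041/(((½)*(-1/61)*76)) = 66041/(-38/61) = 66041*(-61/38) = -4028501/38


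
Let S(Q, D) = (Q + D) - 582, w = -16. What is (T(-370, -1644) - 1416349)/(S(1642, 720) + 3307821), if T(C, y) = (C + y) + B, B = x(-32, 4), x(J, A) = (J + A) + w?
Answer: -1418407/3309601 ≈ -0.42857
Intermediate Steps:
x(J, A) = -16 + A + J (x(J, A) = (J + A) - 16 = (A + J) - 16 = -16 + A + J)
S(Q, D) = -582 + D + Q (S(Q, D) = (D + Q) - 582 = -582 + D + Q)
B = -44 (B = -16 + 4 - 32 = -44)
T(C, y) = -44 + C + y (T(C, y) = (C + y) - 44 = -44 + C + y)
(T(-370, -1644) - 1416349)/(S(1642, 720) + 3307821) = ((-44 - 370 - 1644) - 1416349)/((-582 + 720 + 1642) + 3307821) = (-2058 - 1416349)/(1780 + 3307821) = -1418407/3309601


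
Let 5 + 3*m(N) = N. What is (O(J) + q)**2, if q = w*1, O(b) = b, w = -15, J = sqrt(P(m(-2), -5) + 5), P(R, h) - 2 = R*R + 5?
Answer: (45 - sqrt(157))**2/9 ≈ 117.14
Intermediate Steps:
m(N) = -5/3 + N/3
P(R, h) = 7 + R**2 (P(R, h) = 2 + (R*R + 5) = 2 + (R**2 + 5) = 2 + (5 + R**2) = 7 + R**2)
J = sqrt(157)/3 (J = sqrt((7 + (-5/3 + (1/3)*(-2))**2) + 5) = sqrt((7 + (-5/3 - 2/3)**2) + 5) = sqrt((7 + (-7/3)**2) + 5) = sqrt((7 + 49/9) + 5) = sqrt(112/9 + 5) = sqrt(157/9) = sqrt(157)/3 ≈ 4.1767)
q = -15 (q = -15*1 = -15)
(O(J) + q)**2 = (sqrt(157)/3 - 15)**2 = (-15 + sqrt(157)/3)**2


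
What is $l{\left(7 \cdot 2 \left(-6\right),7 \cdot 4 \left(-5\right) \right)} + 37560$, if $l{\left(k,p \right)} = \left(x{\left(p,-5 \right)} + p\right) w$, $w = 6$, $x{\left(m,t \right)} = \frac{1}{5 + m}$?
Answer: $\frac{1652398}{45} \approx 36720.0$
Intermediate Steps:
$l{\left(k,p \right)} = 6 p + \frac{6}{5 + p}$ ($l{\left(k,p \right)} = \left(\frac{1}{5 + p} + p\right) 6 = \left(p + \frac{1}{5 + p}\right) 6 = 6 p + \frac{6}{5 + p}$)
$l{\left(7 \cdot 2 \left(-6\right),7 \cdot 4 \left(-5\right) \right)} + 37560 = \frac{6 \left(1 + 7 \cdot 4 \left(-5\right) \left(5 + 7 \cdot 4 \left(-5\right)\right)\right)}{5 + 7 \cdot 4 \left(-5\right)} + 37560 = \frac{6 \left(1 + 28 \left(-5\right) \left(5 + 28 \left(-5\right)\right)\right)}{5 + 28 \left(-5\right)} + 37560 = \frac{6 \left(1 - 140 \left(5 - 140\right)\right)}{5 - 140} + 37560 = \frac{6 \left(1 - -18900\right)}{-135} + 37560 = 6 \left(- \frac{1}{135}\right) \left(1 + 18900\right) + 37560 = 6 \left(- \frac{1}{135}\right) 18901 + 37560 = - \frac{37802}{45} + 37560 = \frac{1652398}{45}$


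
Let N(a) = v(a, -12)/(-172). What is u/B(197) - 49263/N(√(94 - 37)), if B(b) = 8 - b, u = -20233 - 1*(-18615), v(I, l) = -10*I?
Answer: 1618/189 - 1412206*√57/95 ≈ -1.1222e+5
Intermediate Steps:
u = -1618 (u = -20233 + 18615 = -1618)
N(a) = 5*a/86 (N(a) = -10*a/(-172) = -10*a*(-1/172) = 5*a/86)
u/B(197) - 49263/N(√(94 - 37)) = -1618/(8 - 1*197) - 49263*86/(5*√(94 - 37)) = -1618/(8 - 197) - 49263*86*√57/285 = -1618/(-189) - 1412206*√57/95 = -1618*(-1/189) - 1412206*√57/95 = 1618/189 - 1412206*√57/95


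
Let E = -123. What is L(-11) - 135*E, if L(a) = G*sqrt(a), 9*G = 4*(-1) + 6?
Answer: 16605 + 2*I*sqrt(11)/9 ≈ 16605.0 + 0.73703*I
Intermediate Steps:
G = 2/9 (G = (4*(-1) + 6)/9 = (-4 + 6)/9 = (1/9)*2 = 2/9 ≈ 0.22222)
L(a) = 2*sqrt(a)/9
L(-11) - 135*E = 2*sqrt(-11)/9 - 135*(-123) = 2*(I*sqrt(11))/9 + 16605 = 2*I*sqrt(11)/9 + 16605 = 16605 + 2*I*sqrt(11)/9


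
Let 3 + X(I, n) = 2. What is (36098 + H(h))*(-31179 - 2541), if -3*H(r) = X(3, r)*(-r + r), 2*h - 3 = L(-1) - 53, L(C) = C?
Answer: -1217224560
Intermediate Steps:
X(I, n) = -1 (X(I, n) = -3 + 2 = -1)
h = -51/2 (h = 3/2 + (-1 - 53)/2 = 3/2 + (½)*(-54) = 3/2 - 27 = -51/2 ≈ -25.500)
H(r) = 0 (H(r) = -(-1)*(-r + r)/3 = -(-1)*0/3 = -⅓*0 = 0)
(36098 + H(h))*(-31179 - 2541) = (36098 + 0)*(-31179 - 2541) = 36098*(-33720) = -1217224560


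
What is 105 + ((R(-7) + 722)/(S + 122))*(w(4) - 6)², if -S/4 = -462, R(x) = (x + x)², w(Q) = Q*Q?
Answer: 29865/197 ≈ 151.60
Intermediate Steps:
w(Q) = Q²
R(x) = 4*x² (R(x) = (2*x)² = 4*x²)
S = 1848 (S = -4*(-462) = 1848)
105 + ((R(-7) + 722)/(S + 122))*(w(4) - 6)² = 105 + ((4*(-7)² + 722)/(1848 + 122))*(4² - 6)² = 105 + ((4*49 + 722)/1970)*(16 - 6)² = 105 + ((196 + 722)*(1/1970))*10² = 105 + (918*(1/1970))*100 = 105 + (459/985)*100 = 105 + 9180/197 = 29865/197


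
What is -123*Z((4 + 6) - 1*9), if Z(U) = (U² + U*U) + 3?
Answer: -615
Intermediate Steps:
Z(U) = 3 + 2*U² (Z(U) = (U² + U²) + 3 = 2*U² + 3 = 3 + 2*U²)
-123*Z((4 + 6) - 1*9) = -123*(3 + 2*((4 + 6) - 1*9)²) = -123*(3 + 2*(10 - 9)²) = -123*(3 + 2*1²) = -123*(3 + 2*1) = -123*(3 + 2) = -123*5 = -615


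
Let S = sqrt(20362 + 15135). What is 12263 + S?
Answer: 12263 + sqrt(35497) ≈ 12451.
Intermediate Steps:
S = sqrt(35497) ≈ 188.41
12263 + S = 12263 + sqrt(35497)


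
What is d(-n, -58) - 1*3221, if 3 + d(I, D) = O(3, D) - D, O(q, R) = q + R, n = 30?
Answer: -3221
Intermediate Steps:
O(q, R) = R + q
d(I, D) = 0 (d(I, D) = -3 + ((D + 3) - D) = -3 + ((3 + D) - D) = -3 + 3 = 0)
d(-n, -58) - 1*3221 = 0 - 1*3221 = 0 - 3221 = -3221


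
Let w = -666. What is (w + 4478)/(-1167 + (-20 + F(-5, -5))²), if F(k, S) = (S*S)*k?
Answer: 1906/9929 ≈ 0.19196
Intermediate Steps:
F(k, S) = k*S² (F(k, S) = S²*k = k*S²)
(w + 4478)/(-1167 + (-20 + F(-5, -5))²) = (-666 + 4478)/(-1167 + (-20 - 5*(-5)²)²) = 3812/(-1167 + (-20 - 5*25)²) = 3812/(-1167 + (-20 - 125)²) = 3812/(-1167 + (-145)²) = 3812/(-1167 + 21025) = 3812/19858 = 3812*(1/19858) = 1906/9929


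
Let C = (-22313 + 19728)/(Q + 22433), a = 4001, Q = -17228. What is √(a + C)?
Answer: 2*√1083817371/1041 ≈ 63.250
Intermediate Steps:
C = -517/1041 (C = (-22313 + 19728)/(-17228 + 22433) = -2585/5205 = -2585*1/5205 = -517/1041 ≈ -0.49664)
√(a + C) = √(4001 - 517/1041) = √(4164524/1041) = 2*√1083817371/1041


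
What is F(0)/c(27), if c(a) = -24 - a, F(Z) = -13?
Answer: 13/51 ≈ 0.25490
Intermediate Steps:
F(0)/c(27) = -13/(-24 - 1*27) = -13/(-24 - 27) = -13/(-51) = -13*(-1/51) = 13/51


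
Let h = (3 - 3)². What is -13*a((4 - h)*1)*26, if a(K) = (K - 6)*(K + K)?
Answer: 5408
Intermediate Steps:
h = 0 (h = 0² = 0)
a(K) = 2*K*(-6 + K) (a(K) = (-6 + K)*(2*K) = 2*K*(-6 + K))
-13*a((4 - h)*1)*26 = -26*(4 - 1*0)*1*(-6 + (4 - 1*0)*1)*26 = -26*(4 + 0)*1*(-6 + (4 + 0)*1)*26 = -26*4*1*(-6 + 4*1)*26 = -26*4*(-6 + 4)*26 = -26*4*(-2)*26 = -13*(-16)*26 = 208*26 = 5408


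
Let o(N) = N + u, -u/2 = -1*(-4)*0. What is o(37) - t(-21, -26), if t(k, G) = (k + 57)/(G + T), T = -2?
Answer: 268/7 ≈ 38.286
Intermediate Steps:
u = 0 (u = -2*(-1*(-4))*0 = -8*0 = -2*0 = 0)
t(k, G) = (57 + k)/(-2 + G) (t(k, G) = (k + 57)/(G - 2) = (57 + k)/(-2 + G))
o(N) = N (o(N) = N + 0 = N)
o(37) - t(-21, -26) = 37 - (57 - 21)/(-2 - 26) = 37 - 36/(-28) = 37 - (-1)*36/28 = 37 - 1*(-9/7) = 37 + 9/7 = 268/7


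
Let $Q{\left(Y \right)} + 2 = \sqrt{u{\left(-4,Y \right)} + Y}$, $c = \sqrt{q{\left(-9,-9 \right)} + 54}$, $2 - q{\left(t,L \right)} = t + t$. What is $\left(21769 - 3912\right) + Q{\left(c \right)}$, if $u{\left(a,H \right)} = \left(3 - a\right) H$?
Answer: $17855 + 2 \cdot 2^{\frac{3}{4}} \sqrt[4]{37} \approx 17863.0$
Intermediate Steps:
$q{\left(t,L \right)} = 2 - 2 t$ ($q{\left(t,L \right)} = 2 - \left(t + t\right) = 2 - 2 t$)
$u{\left(a,H \right)} = H \left(3 - a\right)$
$c = \sqrt{74}$ ($c = \sqrt{\left(2 - -18\right) + 54} = \sqrt{\left(2 + 18\right) + 54} = \sqrt{20 + 54} = \sqrt{74} \approx 8.6023$)
$Q{\left(Y \right)} = -2 + 2 \sqrt{2} \sqrt{Y}$ ($Q{\left(Y \right)} = -2 + \sqrt{Y \left(3 - -4\right) + Y} = -2 + \sqrt{Y \left(3 + 4\right) + Y} = -2 + \sqrt{Y 7 + Y} = -2 + \sqrt{7 Y + Y} = -2 + \sqrt{8 Y} = -2 + 2 \sqrt{2} \sqrt{Y}$)
$\left(21769 - 3912\right) + Q{\left(c \right)} = \left(21769 - 3912\right) - \left(2 - 2 \sqrt{2} \sqrt{\sqrt{74}}\right) = 17857 - \left(2 - 2 \sqrt{2} \sqrt[4]{74}\right) = 17857 - \left(2 - 2 \cdot 2^{\frac{3}{4}} \sqrt[4]{37}\right) = 17855 + 2 \cdot 2^{\frac{3}{4}} \sqrt[4]{37}$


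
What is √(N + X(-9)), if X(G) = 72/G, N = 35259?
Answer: √35251 ≈ 187.75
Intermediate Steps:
√(N + X(-9)) = √(35259 + 72/(-9)) = √(35259 + 72*(-⅑)) = √(35259 - 8) = √35251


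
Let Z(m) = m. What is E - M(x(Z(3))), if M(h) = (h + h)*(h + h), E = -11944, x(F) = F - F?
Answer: -11944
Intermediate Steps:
x(F) = 0
M(h) = 4*h**2 (M(h) = (2*h)*(2*h) = 4*h**2)
E - M(x(Z(3))) = -11944 - 4*0**2 = -11944 - 4*0 = -11944 - 1*0 = -11944 + 0 = -11944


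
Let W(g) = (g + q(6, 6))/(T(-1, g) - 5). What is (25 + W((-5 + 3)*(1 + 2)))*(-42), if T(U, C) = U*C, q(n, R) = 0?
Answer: -798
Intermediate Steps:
T(U, C) = C*U
W(g) = g/(-5 - g) (W(g) = (g + 0)/(g*(-1) - 5) = g/(-g - 5) = g/(-5 - g))
(25 + W((-5 + 3)*(1 + 2)))*(-42) = (25 + ((-5 + 3)*(1 + 2))/(-5 - (-5 + 3)*(1 + 2)))*(-42) = (25 + (-2*3)/(-5 - (-2)*3))*(-42) = (25 - 6/(-5 - 1*(-6)))*(-42) = (25 - 6/(-5 + 6))*(-42) = (25 - 6/1)*(-42) = (25 - 6*1)*(-42) = (25 - 6)*(-42) = 19*(-42) = -798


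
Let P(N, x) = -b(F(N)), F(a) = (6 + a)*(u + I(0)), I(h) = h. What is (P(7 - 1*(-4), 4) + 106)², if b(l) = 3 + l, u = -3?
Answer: 23716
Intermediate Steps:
F(a) = -18 - 3*a (F(a) = (6 + a)*(-3 + 0) = (6 + a)*(-3) = -18 - 3*a)
P(N, x) = 15 + 3*N (P(N, x) = -(3 + (-18 - 3*N)) = -(-15 - 3*N) = 15 + 3*N)
(P(7 - 1*(-4), 4) + 106)² = ((15 + 3*(7 - 1*(-4))) + 106)² = ((15 + 3*(7 + 4)) + 106)² = ((15 + 3*11) + 106)² = ((15 + 33) + 106)² = (48 + 106)² = 154² = 23716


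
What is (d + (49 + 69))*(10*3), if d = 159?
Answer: 8310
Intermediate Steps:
(d + (49 + 69))*(10*3) = (159 + (49 + 69))*(10*3) = (159 + 118)*30 = 277*30 = 8310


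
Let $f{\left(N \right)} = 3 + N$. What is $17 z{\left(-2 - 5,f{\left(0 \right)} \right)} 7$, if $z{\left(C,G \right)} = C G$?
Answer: $-2499$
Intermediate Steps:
$17 z{\left(-2 - 5,f{\left(0 \right)} \right)} 7 = 17 \left(-2 - 5\right) \left(3 + 0\right) 7 = 17 \left(\left(-7\right) 3\right) 7 = 17 \left(-21\right) 7 = \left(-357\right) 7 = -2499$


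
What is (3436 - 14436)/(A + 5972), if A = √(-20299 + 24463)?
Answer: -3284600/1783031 + 1100*√1041/1783031 ≈ -1.8222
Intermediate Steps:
A = 2*√1041 (A = √4164 = 2*√1041 ≈ 64.529)
(3436 - 14436)/(A + 5972) = (3436 - 14436)/(2*√1041 + 5972) = -11000/(5972 + 2*√1041)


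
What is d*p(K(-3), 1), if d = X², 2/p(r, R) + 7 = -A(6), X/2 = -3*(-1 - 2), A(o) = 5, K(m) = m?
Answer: -54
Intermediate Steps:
X = 18 (X = 2*(-3*(-1 - 2)) = 2*(-3*(-3)) = 2*9 = 18)
p(r, R) = -⅙ (p(r, R) = 2/(-7 - 1*5) = 2/(-7 - 5) = 2/(-12) = 2*(-1/12) = -⅙)
d = 324 (d = 18² = 324)
d*p(K(-3), 1) = 324*(-⅙) = -54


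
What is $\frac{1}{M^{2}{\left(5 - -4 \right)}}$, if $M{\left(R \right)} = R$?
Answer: $\frac{1}{81} \approx 0.012346$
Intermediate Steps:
$\frac{1}{M^{2}{\left(5 - -4 \right)}} = \frac{1}{\left(5 - -4\right)^{2}} = \frac{1}{\left(5 + 4\right)^{2}} = \frac{1}{9^{2}} = \frac{1}{81}$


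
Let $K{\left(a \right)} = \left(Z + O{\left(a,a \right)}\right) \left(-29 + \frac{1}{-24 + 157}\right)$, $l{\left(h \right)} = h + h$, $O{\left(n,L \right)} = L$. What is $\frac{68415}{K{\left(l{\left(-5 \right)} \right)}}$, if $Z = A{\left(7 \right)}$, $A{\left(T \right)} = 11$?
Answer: $- \frac{9099195}{3856} \approx -2359.8$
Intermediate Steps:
$Z = 11$
$l{\left(h \right)} = 2 h$
$K{\left(a \right)} = - \frac{42416}{133} - \frac{3856 a}{133}$ ($K{\left(a \right)} = \left(11 + a\right) \left(-29 + \frac{1}{-24 + 157}\right) = \left(11 + a\right) \left(-29 + \frac{1}{133}\right) = \left(11 + a\right) \left(- \frac{3856}{133}\right) = - \frac{42416}{133} - \frac{3856 a}{133}$)
$\frac{68415}{K{\left(l{\left(-5 \right)} \right)}} = \frac{68415}{- \frac{42416}{133} - \frac{3856 \cdot 2 \left(-5\right)}{133}} = \frac{68415}{- \frac{42416}{133} - - \frac{38560}{133}} = \frac{68415}{- \frac{42416}{133} + \frac{38560}{133}} = \frac{68415}{- \frac{3856}{133}} = 68415 \left(- \frac{133}{3856}\right) = - \frac{9099195}{3856}$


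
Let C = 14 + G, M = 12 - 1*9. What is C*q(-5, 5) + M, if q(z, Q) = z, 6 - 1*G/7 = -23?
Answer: -1082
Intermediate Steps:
G = 203 (G = 42 - 7*(-23) = 42 + 161 = 203)
M = 3 (M = 12 - 9 = 3)
C = 217 (C = 14 + 203 = 217)
C*q(-5, 5) + M = 217*(-5) + 3 = -1085 + 3 = -1082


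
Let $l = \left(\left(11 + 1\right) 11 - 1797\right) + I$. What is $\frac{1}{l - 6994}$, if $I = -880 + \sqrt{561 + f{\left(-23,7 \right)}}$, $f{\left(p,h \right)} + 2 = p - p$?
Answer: $- \frac{9539}{90991962} - \frac{\sqrt{559}}{90991962} \approx -0.00010509$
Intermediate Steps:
$f{\left(p,h \right)} = -2$ ($f{\left(p,h \right)} = -2 + \left(p - p\right) = -2 + 0 = -2$)
$I = -880 + \sqrt{559}$ ($I = -880 + \sqrt{561 - 2} = -880 + \sqrt{559} \approx -856.36$)
$l = -2545 + \sqrt{559}$ ($l = \left(\left(11 + 1\right) 11 - 1797\right) - \left(880 - \sqrt{559}\right) = \left(12 \cdot 11 - 1797\right) - \left(880 - \sqrt{559}\right) = \left(132 - 1797\right) - \left(880 - \sqrt{559}\right) = -1665 - \left(880 - \sqrt{559}\right) = -2545 + \sqrt{559} \approx -2521.4$)
$\frac{1}{l - 6994} = \frac{1}{\left(-2545 + \sqrt{559}\right) - 6994} = \frac{1}{-9539 + \sqrt{559}}$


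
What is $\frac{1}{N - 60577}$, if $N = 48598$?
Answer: $- \frac{1}{11979} \approx -8.3479 \cdot 10^{-5}$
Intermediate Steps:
$\frac{1}{N - 60577} = \frac{1}{48598 - 60577} = \frac{1}{-11979} = - \frac{1}{11979}$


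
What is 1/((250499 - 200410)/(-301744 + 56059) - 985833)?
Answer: -245685/242204430694 ≈ -1.0144e-6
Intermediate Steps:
1/((250499 - 200410)/(-301744 + 56059) - 985833) = 1/(50089/(-245685) - 985833) = 1/(50089*(-1/245685) - 985833) = 1/(-50089/245685 - 985833) = 1/(-242204430694/245685) = -245685/242204430694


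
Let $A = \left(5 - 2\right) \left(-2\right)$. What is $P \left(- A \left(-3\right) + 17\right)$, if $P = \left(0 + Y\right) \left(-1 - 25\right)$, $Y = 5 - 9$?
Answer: $-104$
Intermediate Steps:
$Y = -4$ ($Y = 5 - 9 = -4$)
$A = -6$ ($A = 3 \left(-2\right) = -6$)
$P = 104$ ($P = \left(0 - 4\right) \left(-1 - 25\right) = \left(-4\right) \left(-26\right) = 104$)
$P \left(- A \left(-3\right) + 17\right) = 104 \left(\left(-1\right) \left(-6\right) \left(-3\right) + 17\right) = 104 \left(6 \left(-3\right) + 17\right) = 104 \left(-18 + 17\right) = 104 \left(-1\right) = -104$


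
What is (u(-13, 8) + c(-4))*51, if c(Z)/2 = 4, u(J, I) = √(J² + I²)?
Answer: 408 + 51*√233 ≈ 1186.5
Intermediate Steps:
u(J, I) = √(I² + J²)
c(Z) = 8 (c(Z) = 2*4 = 8)
(u(-13, 8) + c(-4))*51 = (√(8² + (-13)²) + 8)*51 = (√(64 + 169) + 8)*51 = (√233 + 8)*51 = (8 + √233)*51 = 408 + 51*√233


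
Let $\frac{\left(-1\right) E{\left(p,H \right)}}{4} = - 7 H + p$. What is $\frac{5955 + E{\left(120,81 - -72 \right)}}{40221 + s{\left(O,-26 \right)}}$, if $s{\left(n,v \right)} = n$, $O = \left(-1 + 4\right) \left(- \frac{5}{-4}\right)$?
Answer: $\frac{13012}{53633} \approx 0.24261$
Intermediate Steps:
$O = \frac{15}{4}$ ($O = 3 \left(\left(-5\right) \left(- \frac{1}{4}\right)\right) = 3 \cdot \frac{5}{4} = \frac{15}{4} \approx 3.75$)
$E{\left(p,H \right)} = - 4 p + 28 H$ ($E{\left(p,H \right)} = - 4 \left(- 7 H + p\right) = - 4 \left(p - 7 H\right) = - 4 p + 28 H$)
$\frac{5955 + E{\left(120,81 - -72 \right)}}{40221 + s{\left(O,-26 \right)}} = \frac{5955 + \left(\left(-4\right) 120 + 28 \left(81 - -72\right)\right)}{40221 + \frac{15}{4}} = \frac{5955 - \left(480 - 28 \left(81 + 72\right)\right)}{\frac{160899}{4}} = \left(5955 + \left(-480 + 28 \cdot 153\right)\right) \frac{4}{160899} = \left(5955 + \left(-480 + 4284\right)\right) \frac{4}{160899} = \left(5955 + 3804\right) \frac{4}{160899} = 9759 \cdot \frac{4}{160899} = \frac{13012}{53633}$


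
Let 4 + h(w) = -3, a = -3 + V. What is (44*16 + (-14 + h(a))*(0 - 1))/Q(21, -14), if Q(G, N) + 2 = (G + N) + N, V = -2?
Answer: -725/9 ≈ -80.556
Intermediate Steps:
a = -5 (a = -3 - 2 = -5)
h(w) = -7 (h(w) = -4 - 3 = -7)
Q(G, N) = -2 + G + 2*N (Q(G, N) = -2 + ((G + N) + N) = -2 + (G + 2*N) = -2 + G + 2*N)
(44*16 + (-14 + h(a))*(0 - 1))/Q(21, -14) = (44*16 + (-14 - 7)*(0 - 1))/(-2 + 21 + 2*(-14)) = (704 - 21*(-1))/(-2 + 21 - 28) = (704 + 21)/(-9) = 725*(-⅑) = -725/9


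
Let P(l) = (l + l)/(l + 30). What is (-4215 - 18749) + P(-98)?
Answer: -390339/17 ≈ -22961.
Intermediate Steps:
P(l) = 2*l/(30 + l) (P(l) = (2*l)/(30 + l) = 2*l/(30 + l))
(-4215 - 18749) + P(-98) = (-4215 - 18749) + 2*(-98)/(30 - 98) = -22964 + 2*(-98)/(-68) = -22964 + 2*(-98)*(-1/68) = -22964 + 49/17 = -390339/17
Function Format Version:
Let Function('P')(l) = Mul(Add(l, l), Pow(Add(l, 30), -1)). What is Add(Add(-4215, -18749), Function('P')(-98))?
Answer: Rational(-390339, 17) ≈ -22961.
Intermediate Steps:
Function('P')(l) = Mul(2, l, Pow(Add(30, l), -1)) (Function('P')(l) = Mul(Mul(2, l), Pow(Add(30, l), -1)) = Mul(2, l, Pow(Add(30, l), -1)))
Add(Add(-4215, -18749), Function('P')(-98)) = Add(Add(-4215, -18749), Mul(2, -98, Pow(Add(30, -98), -1))) = Add(-22964, Mul(2, -98, Pow(-68, -1))) = Add(-22964, Mul(2, -98, Rational(-1, 68))) = Add(-22964, Rational(49, 17)) = Rational(-390339, 17)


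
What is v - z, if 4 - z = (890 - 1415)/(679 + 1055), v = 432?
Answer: 247209/578 ≈ 427.70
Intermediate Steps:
z = 2487/578 (z = 4 - (890 - 1415)/(679 + 1055) = 4 - (-525)/1734 = 4 - 1*(-175/578) = 4 + 175/578 = 2487/578 ≈ 4.3028)
v - z = 432 - 1*2487/578 = 432 - 2487/578 = 247209/578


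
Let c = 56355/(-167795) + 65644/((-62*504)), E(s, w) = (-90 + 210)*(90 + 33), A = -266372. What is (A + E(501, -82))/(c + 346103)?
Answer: -65963333607696/90734730161723 ≈ -0.72699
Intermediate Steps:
E(s, w) = 14760 (E(s, w) = 120*123 = 14760)
c = -638785801/262162908 (c = 56355*(-1/167795) + 65644/(-31248) = -11271/33559 + 65644*(-1/31248) = -11271/33559 - 16411/7812 = -638785801/262162908 ≈ -2.4366)
(A + E(501, -82))/(c + 346103) = (-266372 + 14760)/(-638785801/262162908 + 346103) = -251612/90734730161723/262162908 = -251612*262162908/90734730161723 = -65963333607696/90734730161723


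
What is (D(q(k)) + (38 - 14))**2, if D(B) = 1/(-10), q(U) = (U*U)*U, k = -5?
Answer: 57121/100 ≈ 571.21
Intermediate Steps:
q(U) = U**3 (q(U) = U**2*U = U**3)
D(B) = -1/10
(D(q(k)) + (38 - 14))**2 = (-1/10 + (38 - 14))**2 = (-1/10 + 24)**2 = (239/10)**2 = 57121/100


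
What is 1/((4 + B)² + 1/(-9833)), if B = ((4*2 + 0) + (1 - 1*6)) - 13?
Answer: 9833/353987 ≈ 0.027778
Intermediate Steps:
B = -10 (B = ((8 + 0) + (1 - 6)) - 13 = (8 - 5) - 13 = 3 - 13 = -10)
1/((4 + B)² + 1/(-9833)) = 1/((4 - 10)² + 1/(-9833)) = 1/((-6)² - 1/9833) = 1/(36 - 1/9833) = 1/(353987/9833) = 9833/353987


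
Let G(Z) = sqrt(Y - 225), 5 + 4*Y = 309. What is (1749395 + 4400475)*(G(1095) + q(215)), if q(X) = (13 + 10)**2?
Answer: 3253281230 + 6149870*I*sqrt(149) ≈ 3.2533e+9 + 7.5069e+7*I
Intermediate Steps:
Y = 76 (Y = -5/4 + (1/4)*309 = -5/4 + 309/4 = 76)
G(Z) = I*sqrt(149) (G(Z) = sqrt(76 - 225) = sqrt(-149) = I*sqrt(149))
q(X) = 529 (q(X) = 23**2 = 529)
(1749395 + 4400475)*(G(1095) + q(215)) = (1749395 + 4400475)*(I*sqrt(149) + 529) = 6149870*(529 + I*sqrt(149)) = 3253281230 + 6149870*I*sqrt(149)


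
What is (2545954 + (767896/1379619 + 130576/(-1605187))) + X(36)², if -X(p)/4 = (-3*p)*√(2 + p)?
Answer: 21343060404357386506/2214546483753 ≈ 9.6377e+6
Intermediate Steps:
X(p) = 12*p*√(2 + p) (X(p) = -4*(-3*p)*√(2 + p) = -(-12)*p*√(2 + p) = 12*p*√(2 + p))
(2545954 + (767896/1379619 + 130576/(-1605187))) + X(36)² = (2545954 + (767896/1379619 + 130576/(-1605187))) + (12*36*√(2 + 36))² = (2545954 + (767896*(1/1379619) + 130576*(-1/1605187))) + (12*36*√38)² = (2545954 + (767896/1379619 - 130576/1605187)) + (432*√38)² = (2545954 + 1052471546008/2214546483753) + 7091712 = 5638134530968431370/2214546483753 + 7091712 = 21343060404357386506/2214546483753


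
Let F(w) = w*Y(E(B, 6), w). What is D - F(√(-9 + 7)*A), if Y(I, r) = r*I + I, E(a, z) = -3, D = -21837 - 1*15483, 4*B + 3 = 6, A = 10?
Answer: -37920 + 30*I*√2 ≈ -37920.0 + 42.426*I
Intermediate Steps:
B = ¾ (B = -¾ + (¼)*6 = -¾ + 3/2 = ¾ ≈ 0.75000)
D = -37320 (D = -21837 - 15483 = -37320)
Y(I, r) = I + I*r (Y(I, r) = I*r + I = I + I*r)
F(w) = w*(-3 - 3*w) (F(w) = w*(-3*(1 + w)) = w*(-3 - 3*w))
D - F(√(-9 + 7)*A) = -37320 - 3*√(-9 + 7)*10*(-1 - √(-9 + 7)*10) = -37320 - 3*√(-2)*10*(-1 - √(-2)*10) = -37320 - 3*(I*√2)*10*(-1 - I*√2*10) = -37320 - 3*10*I*√2*(-1 - 10*I*√2) = -37320 - 30*I*√2*(-1 - 10*I*√2)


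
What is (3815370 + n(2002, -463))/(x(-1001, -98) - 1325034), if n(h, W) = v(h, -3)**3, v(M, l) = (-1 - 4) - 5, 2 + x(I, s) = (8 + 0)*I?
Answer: -1907185/666522 ≈ -2.8614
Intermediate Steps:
x(I, s) = -2 + 8*I (x(I, s) = -2 + (8 + 0)*I = -2 + 8*I)
v(M, l) = -10 (v(M, l) = -5 - 5 = -10)
n(h, W) = -1000 (n(h, W) = (-10)**3 = -1000)
(3815370 + n(2002, -463))/(x(-1001, -98) - 1325034) = (3815370 - 1000)/((-2 + 8*(-1001)) - 1325034) = 3814370/((-2 - 8008) - 1325034) = 3814370/(-8010 - 1325034) = 3814370/(-1333044) = 3814370*(-1/1333044) = -1907185/666522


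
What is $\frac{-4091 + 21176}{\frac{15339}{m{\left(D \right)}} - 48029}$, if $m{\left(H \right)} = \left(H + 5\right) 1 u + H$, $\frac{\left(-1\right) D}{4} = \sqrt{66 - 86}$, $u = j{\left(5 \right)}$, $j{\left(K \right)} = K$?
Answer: $- \frac{4979668676025}{13989650668658} - \frac{3144801780 i \sqrt{5}}{6994825334329} \approx -0.35595 - 0.0010053 i$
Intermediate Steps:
$u = 5$
$D = - 8 i \sqrt{5}$ ($D = - 4 \sqrt{66 - 86} = - 4 \sqrt{-20} = - 4 \cdot 2 i \sqrt{5} = - 8 i \sqrt{5} \approx - 17.889 i$)
$m{\left(H \right)} = 25 + 6 H$ ($m{\left(H \right)} = \left(H + 5\right) 1 \cdot 5 + H = \left(5 + H\right) 1 \cdot 5 + H = \left(5 + H\right) 5 + H = \left(25 + 5 H\right) + H = 25 + 6 H$)
$\frac{-4091 + 21176}{\frac{15339}{m{\left(D \right)}} - 48029} = \frac{-4091 + 21176}{\frac{15339}{25 + 6 \left(- 8 i \sqrt{5}\right)} - 48029} = \frac{17085}{\frac{15339}{25 - 48 i \sqrt{5}} - 48029} = \frac{17085}{-48029 + \frac{15339}{25 - 48 i \sqrt{5}}}$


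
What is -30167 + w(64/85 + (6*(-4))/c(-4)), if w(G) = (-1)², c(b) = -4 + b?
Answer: -30166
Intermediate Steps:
w(G) = 1
-30167 + w(64/85 + (6*(-4))/c(-4)) = -30167 + 1 = -30166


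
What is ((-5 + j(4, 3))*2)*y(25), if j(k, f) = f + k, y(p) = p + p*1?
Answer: 200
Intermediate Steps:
y(p) = 2*p (y(p) = p + p = 2*p)
((-5 + j(4, 3))*2)*y(25) = ((-5 + (3 + 4))*2)*(2*25) = ((-5 + 7)*2)*50 = (2*2)*50 = 4*50 = 200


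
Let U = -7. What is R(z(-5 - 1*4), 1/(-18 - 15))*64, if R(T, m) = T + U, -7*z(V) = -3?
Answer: -2944/7 ≈ -420.57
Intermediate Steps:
z(V) = 3/7 (z(V) = -1/7*(-3) = 3/7)
R(T, m) = -7 + T (R(T, m) = T - 7 = -7 + T)
R(z(-5 - 1*4), 1/(-18 - 15))*64 = (-7 + 3/7)*64 = -46/7*64 = -2944/7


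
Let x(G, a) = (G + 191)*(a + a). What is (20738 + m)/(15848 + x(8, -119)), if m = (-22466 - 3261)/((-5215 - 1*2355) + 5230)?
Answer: -3734819/5672520 ≈ -0.65841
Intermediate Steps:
x(G, a) = 2*a*(191 + G) (x(G, a) = (191 + G)*(2*a) = 2*a*(191 + G))
m = 1979/180 (m = -25727/((-5215 - 2355) + 5230) = -25727/(-7570 + 5230) = -25727/(-2340) = -25727*(-1/2340) = 1979/180 ≈ 10.994)
(20738 + m)/(15848 + x(8, -119)) = (20738 + 1979/180)/(15848 + 2*(-119)*(191 + 8)) = 3734819/(180*(15848 + 2*(-119)*199)) = 3734819/(180*(15848 - 47362)) = (3734819/180)/(-31514) = (3734819/180)*(-1/31514) = -3734819/5672520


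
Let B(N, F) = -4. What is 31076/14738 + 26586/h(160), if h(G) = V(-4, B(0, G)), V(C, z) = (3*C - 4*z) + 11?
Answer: 65381768/36845 ≈ 1774.5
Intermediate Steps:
V(C, z) = 11 - 4*z + 3*C (V(C, z) = (-4*z + 3*C) + 11 = 11 - 4*z + 3*C)
h(G) = 15 (h(G) = 11 - 4*(-4) + 3*(-4) = 11 + 16 - 12 = 15)
31076/14738 + 26586/h(160) = 31076/14738 + 26586/15 = 31076*(1/14738) + 26586*(1/15) = 15538/7369 + 8862/5 = 65381768/36845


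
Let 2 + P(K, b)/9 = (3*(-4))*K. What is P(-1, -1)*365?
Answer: 32850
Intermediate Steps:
P(K, b) = -18 - 108*K (P(K, b) = -18 + 9*((3*(-4))*K) = -18 + 9*(-12*K) = -18 - 108*K)
P(-1, -1)*365 = (-18 - 108*(-1))*365 = (-18 + 108)*365 = 90*365 = 32850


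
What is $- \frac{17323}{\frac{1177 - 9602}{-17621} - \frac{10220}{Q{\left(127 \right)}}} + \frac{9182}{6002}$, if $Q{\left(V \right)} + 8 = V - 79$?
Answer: $\frac{1873363520437}{26971430481} \approx 69.457$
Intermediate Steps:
$Q{\left(V \right)} = -87 + V$ ($Q{\left(V \right)} = -8 + \left(V - 79\right) = -8 + \left(-79 + V\right) = -87 + V$)
$- \frac{17323}{\frac{1177 - 9602}{-17621} - \frac{10220}{Q{\left(127 \right)}}} + \frac{9182}{6002} = - \frac{17323}{\frac{1177 - 9602}{-17621} - \frac{10220}{-87 + 127}} + \frac{9182}{6002} = - \frac{17323}{\left(-8425\right) \left(- \frac{1}{17621}\right) - \frac{10220}{40}} + 9182 \cdot \frac{1}{6002} = - \frac{17323}{\frac{8425}{17621} - \frac{511}{2}} + \frac{4591}{3001} = - \frac{17323}{- \frac{8987481}{35242}} + \frac{4591}{3001} = \left(-17323\right) \left(- \frac{35242}{8987481}\right) + \frac{4591}{3001} = \frac{610497166}{8987481} + \frac{4591}{3001} = \frac{1873363520437}{26971430481}$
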